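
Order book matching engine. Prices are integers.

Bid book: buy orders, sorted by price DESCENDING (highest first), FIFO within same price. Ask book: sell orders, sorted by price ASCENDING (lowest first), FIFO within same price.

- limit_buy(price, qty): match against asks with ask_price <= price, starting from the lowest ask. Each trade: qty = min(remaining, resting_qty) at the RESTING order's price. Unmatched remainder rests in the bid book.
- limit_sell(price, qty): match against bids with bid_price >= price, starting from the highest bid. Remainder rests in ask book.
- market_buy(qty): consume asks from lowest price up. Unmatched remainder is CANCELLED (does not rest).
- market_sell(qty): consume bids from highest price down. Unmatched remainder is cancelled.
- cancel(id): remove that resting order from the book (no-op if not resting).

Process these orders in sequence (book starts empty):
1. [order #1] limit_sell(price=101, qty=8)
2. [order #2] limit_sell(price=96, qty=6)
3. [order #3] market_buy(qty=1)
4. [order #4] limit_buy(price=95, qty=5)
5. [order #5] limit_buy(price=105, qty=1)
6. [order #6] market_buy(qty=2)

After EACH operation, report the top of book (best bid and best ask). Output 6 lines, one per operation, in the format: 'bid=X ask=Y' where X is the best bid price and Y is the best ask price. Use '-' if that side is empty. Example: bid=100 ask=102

Answer: bid=- ask=101
bid=- ask=96
bid=- ask=96
bid=95 ask=96
bid=95 ask=96
bid=95 ask=96

Derivation:
After op 1 [order #1] limit_sell(price=101, qty=8): fills=none; bids=[-] asks=[#1:8@101]
After op 2 [order #2] limit_sell(price=96, qty=6): fills=none; bids=[-] asks=[#2:6@96 #1:8@101]
After op 3 [order #3] market_buy(qty=1): fills=#3x#2:1@96; bids=[-] asks=[#2:5@96 #1:8@101]
After op 4 [order #4] limit_buy(price=95, qty=5): fills=none; bids=[#4:5@95] asks=[#2:5@96 #1:8@101]
After op 5 [order #5] limit_buy(price=105, qty=1): fills=#5x#2:1@96; bids=[#4:5@95] asks=[#2:4@96 #1:8@101]
After op 6 [order #6] market_buy(qty=2): fills=#6x#2:2@96; bids=[#4:5@95] asks=[#2:2@96 #1:8@101]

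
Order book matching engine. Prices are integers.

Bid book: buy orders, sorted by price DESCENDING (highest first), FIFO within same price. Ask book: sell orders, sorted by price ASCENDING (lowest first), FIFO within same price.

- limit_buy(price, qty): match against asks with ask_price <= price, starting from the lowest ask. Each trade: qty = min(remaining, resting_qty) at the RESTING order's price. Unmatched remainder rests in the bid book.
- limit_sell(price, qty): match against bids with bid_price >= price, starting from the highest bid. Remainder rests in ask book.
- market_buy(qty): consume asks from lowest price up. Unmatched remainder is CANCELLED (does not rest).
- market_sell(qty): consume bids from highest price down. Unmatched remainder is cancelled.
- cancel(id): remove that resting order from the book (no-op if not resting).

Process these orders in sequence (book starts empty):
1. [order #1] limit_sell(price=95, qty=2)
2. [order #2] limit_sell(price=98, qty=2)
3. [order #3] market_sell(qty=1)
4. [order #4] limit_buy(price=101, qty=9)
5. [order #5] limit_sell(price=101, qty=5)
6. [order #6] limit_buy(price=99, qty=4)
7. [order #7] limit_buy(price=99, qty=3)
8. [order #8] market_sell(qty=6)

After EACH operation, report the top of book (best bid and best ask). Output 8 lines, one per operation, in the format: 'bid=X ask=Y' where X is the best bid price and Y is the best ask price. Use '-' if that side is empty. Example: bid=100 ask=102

After op 1 [order #1] limit_sell(price=95, qty=2): fills=none; bids=[-] asks=[#1:2@95]
After op 2 [order #2] limit_sell(price=98, qty=2): fills=none; bids=[-] asks=[#1:2@95 #2:2@98]
After op 3 [order #3] market_sell(qty=1): fills=none; bids=[-] asks=[#1:2@95 #2:2@98]
After op 4 [order #4] limit_buy(price=101, qty=9): fills=#4x#1:2@95 #4x#2:2@98; bids=[#4:5@101] asks=[-]
After op 5 [order #5] limit_sell(price=101, qty=5): fills=#4x#5:5@101; bids=[-] asks=[-]
After op 6 [order #6] limit_buy(price=99, qty=4): fills=none; bids=[#6:4@99] asks=[-]
After op 7 [order #7] limit_buy(price=99, qty=3): fills=none; bids=[#6:4@99 #7:3@99] asks=[-]
After op 8 [order #8] market_sell(qty=6): fills=#6x#8:4@99 #7x#8:2@99; bids=[#7:1@99] asks=[-]

Answer: bid=- ask=95
bid=- ask=95
bid=- ask=95
bid=101 ask=-
bid=- ask=-
bid=99 ask=-
bid=99 ask=-
bid=99 ask=-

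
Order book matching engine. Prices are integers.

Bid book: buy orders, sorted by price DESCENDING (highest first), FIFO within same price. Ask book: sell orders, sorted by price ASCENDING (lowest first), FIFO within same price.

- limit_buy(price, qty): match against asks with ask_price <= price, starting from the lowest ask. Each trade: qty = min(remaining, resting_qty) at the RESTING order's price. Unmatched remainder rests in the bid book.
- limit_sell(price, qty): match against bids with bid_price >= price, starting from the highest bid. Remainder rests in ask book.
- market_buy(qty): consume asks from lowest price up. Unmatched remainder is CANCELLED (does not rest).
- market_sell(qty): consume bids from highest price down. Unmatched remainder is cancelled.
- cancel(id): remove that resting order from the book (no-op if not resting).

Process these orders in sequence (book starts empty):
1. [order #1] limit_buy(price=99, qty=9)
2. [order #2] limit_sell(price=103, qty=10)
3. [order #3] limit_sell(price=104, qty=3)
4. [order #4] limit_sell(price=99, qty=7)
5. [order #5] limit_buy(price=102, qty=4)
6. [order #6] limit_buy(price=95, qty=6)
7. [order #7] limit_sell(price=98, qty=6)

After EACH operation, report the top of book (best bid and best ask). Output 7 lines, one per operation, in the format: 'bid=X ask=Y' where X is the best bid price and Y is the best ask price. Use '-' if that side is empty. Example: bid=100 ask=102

Answer: bid=99 ask=-
bid=99 ask=103
bid=99 ask=103
bid=99 ask=103
bid=102 ask=103
bid=102 ask=103
bid=95 ask=103

Derivation:
After op 1 [order #1] limit_buy(price=99, qty=9): fills=none; bids=[#1:9@99] asks=[-]
After op 2 [order #2] limit_sell(price=103, qty=10): fills=none; bids=[#1:9@99] asks=[#2:10@103]
After op 3 [order #3] limit_sell(price=104, qty=3): fills=none; bids=[#1:9@99] asks=[#2:10@103 #3:3@104]
After op 4 [order #4] limit_sell(price=99, qty=7): fills=#1x#4:7@99; bids=[#1:2@99] asks=[#2:10@103 #3:3@104]
After op 5 [order #5] limit_buy(price=102, qty=4): fills=none; bids=[#5:4@102 #1:2@99] asks=[#2:10@103 #3:3@104]
After op 6 [order #6] limit_buy(price=95, qty=6): fills=none; bids=[#5:4@102 #1:2@99 #6:6@95] asks=[#2:10@103 #3:3@104]
After op 7 [order #7] limit_sell(price=98, qty=6): fills=#5x#7:4@102 #1x#7:2@99; bids=[#6:6@95] asks=[#2:10@103 #3:3@104]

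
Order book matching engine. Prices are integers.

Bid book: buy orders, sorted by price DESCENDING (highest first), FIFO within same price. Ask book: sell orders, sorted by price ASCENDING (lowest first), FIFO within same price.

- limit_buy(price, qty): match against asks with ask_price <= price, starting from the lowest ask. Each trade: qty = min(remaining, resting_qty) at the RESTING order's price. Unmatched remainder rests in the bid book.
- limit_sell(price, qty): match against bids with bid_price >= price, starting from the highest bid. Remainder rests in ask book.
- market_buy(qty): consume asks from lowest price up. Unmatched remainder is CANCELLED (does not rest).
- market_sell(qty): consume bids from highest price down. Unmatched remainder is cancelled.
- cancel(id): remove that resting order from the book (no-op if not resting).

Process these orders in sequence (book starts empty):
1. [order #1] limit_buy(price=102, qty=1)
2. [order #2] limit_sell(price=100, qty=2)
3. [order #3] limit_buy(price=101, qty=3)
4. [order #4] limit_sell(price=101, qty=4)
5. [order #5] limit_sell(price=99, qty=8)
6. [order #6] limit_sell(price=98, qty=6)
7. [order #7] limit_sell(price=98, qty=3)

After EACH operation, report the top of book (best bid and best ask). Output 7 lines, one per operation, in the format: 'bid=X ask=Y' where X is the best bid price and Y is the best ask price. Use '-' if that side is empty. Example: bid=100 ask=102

Answer: bid=102 ask=-
bid=- ask=100
bid=101 ask=-
bid=- ask=101
bid=- ask=99
bid=- ask=98
bid=- ask=98

Derivation:
After op 1 [order #1] limit_buy(price=102, qty=1): fills=none; bids=[#1:1@102] asks=[-]
After op 2 [order #2] limit_sell(price=100, qty=2): fills=#1x#2:1@102; bids=[-] asks=[#2:1@100]
After op 3 [order #3] limit_buy(price=101, qty=3): fills=#3x#2:1@100; bids=[#3:2@101] asks=[-]
After op 4 [order #4] limit_sell(price=101, qty=4): fills=#3x#4:2@101; bids=[-] asks=[#4:2@101]
After op 5 [order #5] limit_sell(price=99, qty=8): fills=none; bids=[-] asks=[#5:8@99 #4:2@101]
After op 6 [order #6] limit_sell(price=98, qty=6): fills=none; bids=[-] asks=[#6:6@98 #5:8@99 #4:2@101]
After op 7 [order #7] limit_sell(price=98, qty=3): fills=none; bids=[-] asks=[#6:6@98 #7:3@98 #5:8@99 #4:2@101]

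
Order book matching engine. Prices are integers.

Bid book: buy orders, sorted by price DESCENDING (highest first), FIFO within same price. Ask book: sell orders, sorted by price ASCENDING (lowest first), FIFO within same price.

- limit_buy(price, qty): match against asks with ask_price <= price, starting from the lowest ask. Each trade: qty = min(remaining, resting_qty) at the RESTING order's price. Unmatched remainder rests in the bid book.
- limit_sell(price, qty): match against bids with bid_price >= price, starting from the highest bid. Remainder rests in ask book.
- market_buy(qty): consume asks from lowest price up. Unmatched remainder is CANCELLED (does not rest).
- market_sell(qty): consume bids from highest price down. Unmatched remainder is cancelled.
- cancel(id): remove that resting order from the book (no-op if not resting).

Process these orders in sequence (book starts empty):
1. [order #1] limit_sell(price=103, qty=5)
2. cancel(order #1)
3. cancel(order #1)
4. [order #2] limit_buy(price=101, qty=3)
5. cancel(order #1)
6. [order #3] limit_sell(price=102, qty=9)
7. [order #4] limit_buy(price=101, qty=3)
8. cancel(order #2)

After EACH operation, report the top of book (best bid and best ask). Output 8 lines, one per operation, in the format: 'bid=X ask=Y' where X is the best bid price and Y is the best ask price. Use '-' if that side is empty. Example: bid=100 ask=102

Answer: bid=- ask=103
bid=- ask=-
bid=- ask=-
bid=101 ask=-
bid=101 ask=-
bid=101 ask=102
bid=101 ask=102
bid=101 ask=102

Derivation:
After op 1 [order #1] limit_sell(price=103, qty=5): fills=none; bids=[-] asks=[#1:5@103]
After op 2 cancel(order #1): fills=none; bids=[-] asks=[-]
After op 3 cancel(order #1): fills=none; bids=[-] asks=[-]
After op 4 [order #2] limit_buy(price=101, qty=3): fills=none; bids=[#2:3@101] asks=[-]
After op 5 cancel(order #1): fills=none; bids=[#2:3@101] asks=[-]
After op 6 [order #3] limit_sell(price=102, qty=9): fills=none; bids=[#2:3@101] asks=[#3:9@102]
After op 7 [order #4] limit_buy(price=101, qty=3): fills=none; bids=[#2:3@101 #4:3@101] asks=[#3:9@102]
After op 8 cancel(order #2): fills=none; bids=[#4:3@101] asks=[#3:9@102]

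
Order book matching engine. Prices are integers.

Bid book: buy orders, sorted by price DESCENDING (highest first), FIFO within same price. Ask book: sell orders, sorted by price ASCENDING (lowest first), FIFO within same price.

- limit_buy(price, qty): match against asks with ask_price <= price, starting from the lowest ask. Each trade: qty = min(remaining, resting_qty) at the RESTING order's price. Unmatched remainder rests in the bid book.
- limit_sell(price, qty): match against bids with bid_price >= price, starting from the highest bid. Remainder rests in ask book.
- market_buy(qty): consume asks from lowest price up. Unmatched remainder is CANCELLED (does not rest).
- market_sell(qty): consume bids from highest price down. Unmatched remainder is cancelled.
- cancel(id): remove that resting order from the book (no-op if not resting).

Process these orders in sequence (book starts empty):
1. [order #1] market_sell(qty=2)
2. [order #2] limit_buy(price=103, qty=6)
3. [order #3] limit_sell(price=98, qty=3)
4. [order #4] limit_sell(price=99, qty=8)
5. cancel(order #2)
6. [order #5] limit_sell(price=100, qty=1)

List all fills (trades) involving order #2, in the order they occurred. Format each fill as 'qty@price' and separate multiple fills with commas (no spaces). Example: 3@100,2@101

After op 1 [order #1] market_sell(qty=2): fills=none; bids=[-] asks=[-]
After op 2 [order #2] limit_buy(price=103, qty=6): fills=none; bids=[#2:6@103] asks=[-]
After op 3 [order #3] limit_sell(price=98, qty=3): fills=#2x#3:3@103; bids=[#2:3@103] asks=[-]
After op 4 [order #4] limit_sell(price=99, qty=8): fills=#2x#4:3@103; bids=[-] asks=[#4:5@99]
After op 5 cancel(order #2): fills=none; bids=[-] asks=[#4:5@99]
After op 6 [order #5] limit_sell(price=100, qty=1): fills=none; bids=[-] asks=[#4:5@99 #5:1@100]

Answer: 3@103,3@103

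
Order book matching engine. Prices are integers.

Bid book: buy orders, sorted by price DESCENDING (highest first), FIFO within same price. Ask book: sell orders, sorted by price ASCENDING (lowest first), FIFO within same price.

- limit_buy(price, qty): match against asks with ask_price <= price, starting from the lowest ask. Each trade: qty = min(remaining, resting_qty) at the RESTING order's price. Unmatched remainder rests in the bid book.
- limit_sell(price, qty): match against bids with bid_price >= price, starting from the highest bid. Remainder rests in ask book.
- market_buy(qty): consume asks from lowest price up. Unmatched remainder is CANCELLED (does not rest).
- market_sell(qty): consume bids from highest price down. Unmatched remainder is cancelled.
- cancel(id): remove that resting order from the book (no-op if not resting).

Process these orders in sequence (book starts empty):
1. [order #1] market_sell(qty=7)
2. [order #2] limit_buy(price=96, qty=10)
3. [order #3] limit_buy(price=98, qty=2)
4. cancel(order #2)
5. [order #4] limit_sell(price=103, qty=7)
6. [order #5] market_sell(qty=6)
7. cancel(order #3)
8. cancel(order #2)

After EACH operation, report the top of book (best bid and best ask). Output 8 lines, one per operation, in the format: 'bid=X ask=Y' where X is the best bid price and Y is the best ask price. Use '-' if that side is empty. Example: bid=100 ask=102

After op 1 [order #1] market_sell(qty=7): fills=none; bids=[-] asks=[-]
After op 2 [order #2] limit_buy(price=96, qty=10): fills=none; bids=[#2:10@96] asks=[-]
After op 3 [order #3] limit_buy(price=98, qty=2): fills=none; bids=[#3:2@98 #2:10@96] asks=[-]
After op 4 cancel(order #2): fills=none; bids=[#3:2@98] asks=[-]
After op 5 [order #4] limit_sell(price=103, qty=7): fills=none; bids=[#3:2@98] asks=[#4:7@103]
After op 6 [order #5] market_sell(qty=6): fills=#3x#5:2@98; bids=[-] asks=[#4:7@103]
After op 7 cancel(order #3): fills=none; bids=[-] asks=[#4:7@103]
After op 8 cancel(order #2): fills=none; bids=[-] asks=[#4:7@103]

Answer: bid=- ask=-
bid=96 ask=-
bid=98 ask=-
bid=98 ask=-
bid=98 ask=103
bid=- ask=103
bid=- ask=103
bid=- ask=103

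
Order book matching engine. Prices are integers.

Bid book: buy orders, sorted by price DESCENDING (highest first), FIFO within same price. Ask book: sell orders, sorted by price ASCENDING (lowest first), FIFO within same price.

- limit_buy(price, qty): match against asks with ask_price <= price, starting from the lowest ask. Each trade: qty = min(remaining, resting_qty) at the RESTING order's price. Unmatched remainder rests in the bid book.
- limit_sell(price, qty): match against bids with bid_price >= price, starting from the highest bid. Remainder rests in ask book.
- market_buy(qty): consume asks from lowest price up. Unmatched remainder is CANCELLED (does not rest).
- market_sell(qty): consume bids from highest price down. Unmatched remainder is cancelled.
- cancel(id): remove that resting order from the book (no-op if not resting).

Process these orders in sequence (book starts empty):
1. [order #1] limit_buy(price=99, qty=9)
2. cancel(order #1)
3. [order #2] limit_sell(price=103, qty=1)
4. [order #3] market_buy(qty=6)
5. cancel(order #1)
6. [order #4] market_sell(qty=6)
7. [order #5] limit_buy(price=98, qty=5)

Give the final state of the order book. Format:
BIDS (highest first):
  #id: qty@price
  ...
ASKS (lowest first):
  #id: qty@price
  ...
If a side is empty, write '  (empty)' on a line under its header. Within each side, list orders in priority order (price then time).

Answer: BIDS (highest first):
  #5: 5@98
ASKS (lowest first):
  (empty)

Derivation:
After op 1 [order #1] limit_buy(price=99, qty=9): fills=none; bids=[#1:9@99] asks=[-]
After op 2 cancel(order #1): fills=none; bids=[-] asks=[-]
After op 3 [order #2] limit_sell(price=103, qty=1): fills=none; bids=[-] asks=[#2:1@103]
After op 4 [order #3] market_buy(qty=6): fills=#3x#2:1@103; bids=[-] asks=[-]
After op 5 cancel(order #1): fills=none; bids=[-] asks=[-]
After op 6 [order #4] market_sell(qty=6): fills=none; bids=[-] asks=[-]
After op 7 [order #5] limit_buy(price=98, qty=5): fills=none; bids=[#5:5@98] asks=[-]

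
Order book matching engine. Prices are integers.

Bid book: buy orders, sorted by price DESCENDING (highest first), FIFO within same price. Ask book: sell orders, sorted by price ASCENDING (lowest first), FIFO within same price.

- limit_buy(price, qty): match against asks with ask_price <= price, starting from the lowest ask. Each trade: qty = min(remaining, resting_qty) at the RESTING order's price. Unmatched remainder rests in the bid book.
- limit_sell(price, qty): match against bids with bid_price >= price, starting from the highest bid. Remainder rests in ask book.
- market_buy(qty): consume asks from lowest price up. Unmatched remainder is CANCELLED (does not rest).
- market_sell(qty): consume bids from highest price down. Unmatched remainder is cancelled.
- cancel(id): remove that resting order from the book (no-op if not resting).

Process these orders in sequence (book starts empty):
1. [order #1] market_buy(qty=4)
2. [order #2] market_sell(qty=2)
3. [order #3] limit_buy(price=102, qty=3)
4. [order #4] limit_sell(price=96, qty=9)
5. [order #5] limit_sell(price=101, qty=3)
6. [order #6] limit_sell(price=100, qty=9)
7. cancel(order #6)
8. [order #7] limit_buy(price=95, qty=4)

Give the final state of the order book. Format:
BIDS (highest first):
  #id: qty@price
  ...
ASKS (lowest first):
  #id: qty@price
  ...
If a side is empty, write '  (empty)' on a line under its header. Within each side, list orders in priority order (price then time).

After op 1 [order #1] market_buy(qty=4): fills=none; bids=[-] asks=[-]
After op 2 [order #2] market_sell(qty=2): fills=none; bids=[-] asks=[-]
After op 3 [order #3] limit_buy(price=102, qty=3): fills=none; bids=[#3:3@102] asks=[-]
After op 4 [order #4] limit_sell(price=96, qty=9): fills=#3x#4:3@102; bids=[-] asks=[#4:6@96]
After op 5 [order #5] limit_sell(price=101, qty=3): fills=none; bids=[-] asks=[#4:6@96 #5:3@101]
After op 6 [order #6] limit_sell(price=100, qty=9): fills=none; bids=[-] asks=[#4:6@96 #6:9@100 #5:3@101]
After op 7 cancel(order #6): fills=none; bids=[-] asks=[#4:6@96 #5:3@101]
After op 8 [order #7] limit_buy(price=95, qty=4): fills=none; bids=[#7:4@95] asks=[#4:6@96 #5:3@101]

Answer: BIDS (highest first):
  #7: 4@95
ASKS (lowest first):
  #4: 6@96
  #5: 3@101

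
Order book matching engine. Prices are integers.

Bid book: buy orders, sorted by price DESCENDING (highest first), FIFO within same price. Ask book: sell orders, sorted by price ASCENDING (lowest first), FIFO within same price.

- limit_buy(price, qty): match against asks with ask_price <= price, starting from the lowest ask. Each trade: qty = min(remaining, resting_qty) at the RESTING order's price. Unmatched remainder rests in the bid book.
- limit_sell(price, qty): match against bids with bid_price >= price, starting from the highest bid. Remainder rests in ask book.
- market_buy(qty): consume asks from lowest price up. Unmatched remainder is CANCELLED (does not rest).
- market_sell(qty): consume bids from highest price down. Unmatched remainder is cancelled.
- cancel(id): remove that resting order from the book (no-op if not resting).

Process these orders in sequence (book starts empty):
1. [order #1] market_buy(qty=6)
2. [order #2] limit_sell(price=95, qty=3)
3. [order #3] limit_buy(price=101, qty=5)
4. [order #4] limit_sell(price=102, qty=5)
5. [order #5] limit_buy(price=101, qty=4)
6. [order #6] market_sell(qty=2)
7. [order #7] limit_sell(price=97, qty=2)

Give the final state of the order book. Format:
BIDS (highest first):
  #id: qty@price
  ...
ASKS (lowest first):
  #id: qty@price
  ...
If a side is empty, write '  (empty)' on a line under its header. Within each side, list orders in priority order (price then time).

Answer: BIDS (highest first):
  #5: 2@101
ASKS (lowest first):
  #4: 5@102

Derivation:
After op 1 [order #1] market_buy(qty=6): fills=none; bids=[-] asks=[-]
After op 2 [order #2] limit_sell(price=95, qty=3): fills=none; bids=[-] asks=[#2:3@95]
After op 3 [order #3] limit_buy(price=101, qty=5): fills=#3x#2:3@95; bids=[#3:2@101] asks=[-]
After op 4 [order #4] limit_sell(price=102, qty=5): fills=none; bids=[#3:2@101] asks=[#4:5@102]
After op 5 [order #5] limit_buy(price=101, qty=4): fills=none; bids=[#3:2@101 #5:4@101] asks=[#4:5@102]
After op 6 [order #6] market_sell(qty=2): fills=#3x#6:2@101; bids=[#5:4@101] asks=[#4:5@102]
After op 7 [order #7] limit_sell(price=97, qty=2): fills=#5x#7:2@101; bids=[#5:2@101] asks=[#4:5@102]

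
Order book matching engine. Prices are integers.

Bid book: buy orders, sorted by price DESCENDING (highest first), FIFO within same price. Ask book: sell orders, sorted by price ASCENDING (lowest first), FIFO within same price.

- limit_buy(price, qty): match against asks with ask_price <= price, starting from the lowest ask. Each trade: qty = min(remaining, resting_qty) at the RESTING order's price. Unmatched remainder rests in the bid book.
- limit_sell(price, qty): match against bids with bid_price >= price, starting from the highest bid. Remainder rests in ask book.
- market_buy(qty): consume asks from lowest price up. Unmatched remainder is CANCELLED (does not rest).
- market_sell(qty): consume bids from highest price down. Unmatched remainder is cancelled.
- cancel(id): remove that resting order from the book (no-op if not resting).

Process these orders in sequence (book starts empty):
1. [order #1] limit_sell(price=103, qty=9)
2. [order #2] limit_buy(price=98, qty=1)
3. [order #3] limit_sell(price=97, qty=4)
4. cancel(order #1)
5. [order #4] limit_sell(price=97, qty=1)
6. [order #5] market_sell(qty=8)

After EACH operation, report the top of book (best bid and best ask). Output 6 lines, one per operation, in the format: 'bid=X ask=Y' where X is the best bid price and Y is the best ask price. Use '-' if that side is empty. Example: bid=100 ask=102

Answer: bid=- ask=103
bid=98 ask=103
bid=- ask=97
bid=- ask=97
bid=- ask=97
bid=- ask=97

Derivation:
After op 1 [order #1] limit_sell(price=103, qty=9): fills=none; bids=[-] asks=[#1:9@103]
After op 2 [order #2] limit_buy(price=98, qty=1): fills=none; bids=[#2:1@98] asks=[#1:9@103]
After op 3 [order #3] limit_sell(price=97, qty=4): fills=#2x#3:1@98; bids=[-] asks=[#3:3@97 #1:9@103]
After op 4 cancel(order #1): fills=none; bids=[-] asks=[#3:3@97]
After op 5 [order #4] limit_sell(price=97, qty=1): fills=none; bids=[-] asks=[#3:3@97 #4:1@97]
After op 6 [order #5] market_sell(qty=8): fills=none; bids=[-] asks=[#3:3@97 #4:1@97]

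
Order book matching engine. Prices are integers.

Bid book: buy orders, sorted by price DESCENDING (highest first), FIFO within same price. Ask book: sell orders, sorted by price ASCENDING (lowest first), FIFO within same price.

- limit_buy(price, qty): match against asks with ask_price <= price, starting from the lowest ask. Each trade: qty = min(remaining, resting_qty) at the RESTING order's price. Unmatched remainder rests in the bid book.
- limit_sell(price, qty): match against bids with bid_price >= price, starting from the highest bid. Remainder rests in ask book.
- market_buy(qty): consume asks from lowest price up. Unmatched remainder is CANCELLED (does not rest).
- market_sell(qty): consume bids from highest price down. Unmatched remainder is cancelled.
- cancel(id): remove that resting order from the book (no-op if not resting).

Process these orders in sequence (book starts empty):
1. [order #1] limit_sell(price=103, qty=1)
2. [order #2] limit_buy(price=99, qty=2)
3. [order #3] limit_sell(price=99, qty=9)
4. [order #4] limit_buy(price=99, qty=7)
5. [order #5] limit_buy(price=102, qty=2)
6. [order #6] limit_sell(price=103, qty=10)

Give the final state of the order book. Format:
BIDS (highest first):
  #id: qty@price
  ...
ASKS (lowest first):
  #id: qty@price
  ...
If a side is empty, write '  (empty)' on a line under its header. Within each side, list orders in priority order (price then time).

Answer: BIDS (highest first):
  #5: 2@102
ASKS (lowest first):
  #1: 1@103
  #6: 10@103

Derivation:
After op 1 [order #1] limit_sell(price=103, qty=1): fills=none; bids=[-] asks=[#1:1@103]
After op 2 [order #2] limit_buy(price=99, qty=2): fills=none; bids=[#2:2@99] asks=[#1:1@103]
After op 3 [order #3] limit_sell(price=99, qty=9): fills=#2x#3:2@99; bids=[-] asks=[#3:7@99 #1:1@103]
After op 4 [order #4] limit_buy(price=99, qty=7): fills=#4x#3:7@99; bids=[-] asks=[#1:1@103]
After op 5 [order #5] limit_buy(price=102, qty=2): fills=none; bids=[#5:2@102] asks=[#1:1@103]
After op 6 [order #6] limit_sell(price=103, qty=10): fills=none; bids=[#5:2@102] asks=[#1:1@103 #6:10@103]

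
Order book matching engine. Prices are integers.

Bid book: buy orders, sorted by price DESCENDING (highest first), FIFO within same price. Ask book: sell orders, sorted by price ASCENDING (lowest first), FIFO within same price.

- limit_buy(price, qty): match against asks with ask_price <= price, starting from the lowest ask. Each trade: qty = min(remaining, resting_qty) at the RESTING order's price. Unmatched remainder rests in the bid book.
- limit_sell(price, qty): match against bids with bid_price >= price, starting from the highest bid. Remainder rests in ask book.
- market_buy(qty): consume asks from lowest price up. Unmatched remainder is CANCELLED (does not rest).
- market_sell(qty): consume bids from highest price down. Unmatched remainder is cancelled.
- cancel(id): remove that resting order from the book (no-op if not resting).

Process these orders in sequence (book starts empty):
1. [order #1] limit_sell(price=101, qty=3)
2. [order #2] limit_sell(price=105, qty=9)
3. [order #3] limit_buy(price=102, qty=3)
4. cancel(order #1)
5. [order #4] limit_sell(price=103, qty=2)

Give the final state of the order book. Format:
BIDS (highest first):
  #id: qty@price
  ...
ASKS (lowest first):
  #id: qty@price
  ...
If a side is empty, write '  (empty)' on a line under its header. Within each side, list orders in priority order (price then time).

After op 1 [order #1] limit_sell(price=101, qty=3): fills=none; bids=[-] asks=[#1:3@101]
After op 2 [order #2] limit_sell(price=105, qty=9): fills=none; bids=[-] asks=[#1:3@101 #2:9@105]
After op 3 [order #3] limit_buy(price=102, qty=3): fills=#3x#1:3@101; bids=[-] asks=[#2:9@105]
After op 4 cancel(order #1): fills=none; bids=[-] asks=[#2:9@105]
After op 5 [order #4] limit_sell(price=103, qty=2): fills=none; bids=[-] asks=[#4:2@103 #2:9@105]

Answer: BIDS (highest first):
  (empty)
ASKS (lowest first):
  #4: 2@103
  #2: 9@105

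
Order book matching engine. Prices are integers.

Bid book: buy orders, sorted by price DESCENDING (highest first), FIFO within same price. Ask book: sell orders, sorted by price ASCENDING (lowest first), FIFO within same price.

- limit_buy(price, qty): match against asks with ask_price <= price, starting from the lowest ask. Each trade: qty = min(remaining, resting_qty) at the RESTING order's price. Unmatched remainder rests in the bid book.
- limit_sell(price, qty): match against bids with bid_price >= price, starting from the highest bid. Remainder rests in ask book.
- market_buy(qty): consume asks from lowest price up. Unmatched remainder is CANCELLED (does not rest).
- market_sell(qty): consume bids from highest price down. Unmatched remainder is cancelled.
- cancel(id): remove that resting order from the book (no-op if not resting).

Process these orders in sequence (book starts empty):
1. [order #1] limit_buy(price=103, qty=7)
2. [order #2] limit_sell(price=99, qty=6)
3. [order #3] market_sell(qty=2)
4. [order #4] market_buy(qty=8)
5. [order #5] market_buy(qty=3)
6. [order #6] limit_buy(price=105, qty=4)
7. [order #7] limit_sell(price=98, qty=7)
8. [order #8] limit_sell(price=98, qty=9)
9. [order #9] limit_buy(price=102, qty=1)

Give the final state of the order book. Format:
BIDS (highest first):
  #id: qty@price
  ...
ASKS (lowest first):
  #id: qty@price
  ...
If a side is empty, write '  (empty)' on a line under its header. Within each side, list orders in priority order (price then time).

After op 1 [order #1] limit_buy(price=103, qty=7): fills=none; bids=[#1:7@103] asks=[-]
After op 2 [order #2] limit_sell(price=99, qty=6): fills=#1x#2:6@103; bids=[#1:1@103] asks=[-]
After op 3 [order #3] market_sell(qty=2): fills=#1x#3:1@103; bids=[-] asks=[-]
After op 4 [order #4] market_buy(qty=8): fills=none; bids=[-] asks=[-]
After op 5 [order #5] market_buy(qty=3): fills=none; bids=[-] asks=[-]
After op 6 [order #6] limit_buy(price=105, qty=4): fills=none; bids=[#6:4@105] asks=[-]
After op 7 [order #7] limit_sell(price=98, qty=7): fills=#6x#7:4@105; bids=[-] asks=[#7:3@98]
After op 8 [order #8] limit_sell(price=98, qty=9): fills=none; bids=[-] asks=[#7:3@98 #8:9@98]
After op 9 [order #9] limit_buy(price=102, qty=1): fills=#9x#7:1@98; bids=[-] asks=[#7:2@98 #8:9@98]

Answer: BIDS (highest first):
  (empty)
ASKS (lowest first):
  #7: 2@98
  #8: 9@98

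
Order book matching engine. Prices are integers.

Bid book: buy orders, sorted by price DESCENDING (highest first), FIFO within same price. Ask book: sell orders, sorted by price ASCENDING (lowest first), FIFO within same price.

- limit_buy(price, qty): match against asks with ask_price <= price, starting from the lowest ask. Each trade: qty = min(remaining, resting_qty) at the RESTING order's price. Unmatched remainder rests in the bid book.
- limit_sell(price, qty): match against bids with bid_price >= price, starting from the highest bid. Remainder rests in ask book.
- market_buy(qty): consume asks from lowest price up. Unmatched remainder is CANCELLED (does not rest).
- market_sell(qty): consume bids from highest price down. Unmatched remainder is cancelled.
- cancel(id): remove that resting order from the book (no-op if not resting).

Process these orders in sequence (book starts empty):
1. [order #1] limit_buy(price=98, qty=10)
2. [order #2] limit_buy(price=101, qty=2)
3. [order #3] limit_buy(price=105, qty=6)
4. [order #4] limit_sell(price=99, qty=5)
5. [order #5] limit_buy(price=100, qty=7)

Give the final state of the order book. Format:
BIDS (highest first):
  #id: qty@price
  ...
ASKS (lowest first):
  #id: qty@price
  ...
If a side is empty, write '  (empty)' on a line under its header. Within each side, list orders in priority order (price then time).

Answer: BIDS (highest first):
  #3: 1@105
  #2: 2@101
  #5: 7@100
  #1: 10@98
ASKS (lowest first):
  (empty)

Derivation:
After op 1 [order #1] limit_buy(price=98, qty=10): fills=none; bids=[#1:10@98] asks=[-]
After op 2 [order #2] limit_buy(price=101, qty=2): fills=none; bids=[#2:2@101 #1:10@98] asks=[-]
After op 3 [order #3] limit_buy(price=105, qty=6): fills=none; bids=[#3:6@105 #2:2@101 #1:10@98] asks=[-]
After op 4 [order #4] limit_sell(price=99, qty=5): fills=#3x#4:5@105; bids=[#3:1@105 #2:2@101 #1:10@98] asks=[-]
After op 5 [order #5] limit_buy(price=100, qty=7): fills=none; bids=[#3:1@105 #2:2@101 #5:7@100 #1:10@98] asks=[-]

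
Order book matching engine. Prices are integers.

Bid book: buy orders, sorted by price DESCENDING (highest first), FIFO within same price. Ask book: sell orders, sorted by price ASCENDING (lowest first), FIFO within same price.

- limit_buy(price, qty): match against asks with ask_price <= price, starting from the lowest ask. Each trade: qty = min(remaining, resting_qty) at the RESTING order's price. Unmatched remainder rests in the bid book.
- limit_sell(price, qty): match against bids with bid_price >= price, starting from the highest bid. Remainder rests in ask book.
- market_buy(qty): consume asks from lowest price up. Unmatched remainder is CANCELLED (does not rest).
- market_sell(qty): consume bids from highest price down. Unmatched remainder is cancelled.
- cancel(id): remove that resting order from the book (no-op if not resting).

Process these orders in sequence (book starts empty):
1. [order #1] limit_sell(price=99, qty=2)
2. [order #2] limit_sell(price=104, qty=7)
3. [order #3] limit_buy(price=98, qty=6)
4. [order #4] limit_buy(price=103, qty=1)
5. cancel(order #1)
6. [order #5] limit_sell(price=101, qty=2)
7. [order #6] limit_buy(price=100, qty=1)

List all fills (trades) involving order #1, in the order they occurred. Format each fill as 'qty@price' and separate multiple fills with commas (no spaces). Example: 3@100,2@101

After op 1 [order #1] limit_sell(price=99, qty=2): fills=none; bids=[-] asks=[#1:2@99]
After op 2 [order #2] limit_sell(price=104, qty=7): fills=none; bids=[-] asks=[#1:2@99 #2:7@104]
After op 3 [order #3] limit_buy(price=98, qty=6): fills=none; bids=[#3:6@98] asks=[#1:2@99 #2:7@104]
After op 4 [order #4] limit_buy(price=103, qty=1): fills=#4x#1:1@99; bids=[#3:6@98] asks=[#1:1@99 #2:7@104]
After op 5 cancel(order #1): fills=none; bids=[#3:6@98] asks=[#2:7@104]
After op 6 [order #5] limit_sell(price=101, qty=2): fills=none; bids=[#3:6@98] asks=[#5:2@101 #2:7@104]
After op 7 [order #6] limit_buy(price=100, qty=1): fills=none; bids=[#6:1@100 #3:6@98] asks=[#5:2@101 #2:7@104]

Answer: 1@99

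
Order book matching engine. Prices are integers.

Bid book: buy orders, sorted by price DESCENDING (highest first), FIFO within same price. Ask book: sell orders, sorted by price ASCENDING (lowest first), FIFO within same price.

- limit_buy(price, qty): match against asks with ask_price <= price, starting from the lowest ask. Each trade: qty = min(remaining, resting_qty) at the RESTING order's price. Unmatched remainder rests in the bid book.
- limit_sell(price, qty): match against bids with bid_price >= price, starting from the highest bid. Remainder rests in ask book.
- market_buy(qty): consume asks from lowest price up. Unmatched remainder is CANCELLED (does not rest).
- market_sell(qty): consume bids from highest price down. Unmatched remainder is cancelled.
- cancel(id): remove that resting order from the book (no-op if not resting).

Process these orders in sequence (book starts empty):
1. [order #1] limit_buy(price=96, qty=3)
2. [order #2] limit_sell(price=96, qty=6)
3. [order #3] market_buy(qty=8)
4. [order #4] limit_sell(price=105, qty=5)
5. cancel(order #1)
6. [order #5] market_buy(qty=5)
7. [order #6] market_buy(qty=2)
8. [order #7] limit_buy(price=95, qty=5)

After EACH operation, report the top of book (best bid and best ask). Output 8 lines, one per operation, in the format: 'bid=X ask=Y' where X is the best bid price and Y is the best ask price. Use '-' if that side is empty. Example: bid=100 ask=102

Answer: bid=96 ask=-
bid=- ask=96
bid=- ask=-
bid=- ask=105
bid=- ask=105
bid=- ask=-
bid=- ask=-
bid=95 ask=-

Derivation:
After op 1 [order #1] limit_buy(price=96, qty=3): fills=none; bids=[#1:3@96] asks=[-]
After op 2 [order #2] limit_sell(price=96, qty=6): fills=#1x#2:3@96; bids=[-] asks=[#2:3@96]
After op 3 [order #3] market_buy(qty=8): fills=#3x#2:3@96; bids=[-] asks=[-]
After op 4 [order #4] limit_sell(price=105, qty=5): fills=none; bids=[-] asks=[#4:5@105]
After op 5 cancel(order #1): fills=none; bids=[-] asks=[#4:5@105]
After op 6 [order #5] market_buy(qty=5): fills=#5x#4:5@105; bids=[-] asks=[-]
After op 7 [order #6] market_buy(qty=2): fills=none; bids=[-] asks=[-]
After op 8 [order #7] limit_buy(price=95, qty=5): fills=none; bids=[#7:5@95] asks=[-]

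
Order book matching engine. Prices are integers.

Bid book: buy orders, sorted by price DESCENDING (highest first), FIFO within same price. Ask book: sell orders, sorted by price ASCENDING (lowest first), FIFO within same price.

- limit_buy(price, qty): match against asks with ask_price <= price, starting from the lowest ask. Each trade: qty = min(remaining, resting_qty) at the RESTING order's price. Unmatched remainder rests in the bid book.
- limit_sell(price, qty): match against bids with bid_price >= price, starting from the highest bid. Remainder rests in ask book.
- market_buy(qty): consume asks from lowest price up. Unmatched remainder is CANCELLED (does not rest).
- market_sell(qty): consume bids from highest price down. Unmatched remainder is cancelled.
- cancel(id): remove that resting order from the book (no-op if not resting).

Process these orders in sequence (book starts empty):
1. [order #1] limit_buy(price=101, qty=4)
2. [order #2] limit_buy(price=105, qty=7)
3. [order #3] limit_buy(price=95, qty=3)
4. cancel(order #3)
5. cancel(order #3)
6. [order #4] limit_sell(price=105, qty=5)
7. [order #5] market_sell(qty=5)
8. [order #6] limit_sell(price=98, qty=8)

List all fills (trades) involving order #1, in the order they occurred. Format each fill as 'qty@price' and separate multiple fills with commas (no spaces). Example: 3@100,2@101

After op 1 [order #1] limit_buy(price=101, qty=4): fills=none; bids=[#1:4@101] asks=[-]
After op 2 [order #2] limit_buy(price=105, qty=7): fills=none; bids=[#2:7@105 #1:4@101] asks=[-]
After op 3 [order #3] limit_buy(price=95, qty=3): fills=none; bids=[#2:7@105 #1:4@101 #3:3@95] asks=[-]
After op 4 cancel(order #3): fills=none; bids=[#2:7@105 #1:4@101] asks=[-]
After op 5 cancel(order #3): fills=none; bids=[#2:7@105 #1:4@101] asks=[-]
After op 6 [order #4] limit_sell(price=105, qty=5): fills=#2x#4:5@105; bids=[#2:2@105 #1:4@101] asks=[-]
After op 7 [order #5] market_sell(qty=5): fills=#2x#5:2@105 #1x#5:3@101; bids=[#1:1@101] asks=[-]
After op 8 [order #6] limit_sell(price=98, qty=8): fills=#1x#6:1@101; bids=[-] asks=[#6:7@98]

Answer: 3@101,1@101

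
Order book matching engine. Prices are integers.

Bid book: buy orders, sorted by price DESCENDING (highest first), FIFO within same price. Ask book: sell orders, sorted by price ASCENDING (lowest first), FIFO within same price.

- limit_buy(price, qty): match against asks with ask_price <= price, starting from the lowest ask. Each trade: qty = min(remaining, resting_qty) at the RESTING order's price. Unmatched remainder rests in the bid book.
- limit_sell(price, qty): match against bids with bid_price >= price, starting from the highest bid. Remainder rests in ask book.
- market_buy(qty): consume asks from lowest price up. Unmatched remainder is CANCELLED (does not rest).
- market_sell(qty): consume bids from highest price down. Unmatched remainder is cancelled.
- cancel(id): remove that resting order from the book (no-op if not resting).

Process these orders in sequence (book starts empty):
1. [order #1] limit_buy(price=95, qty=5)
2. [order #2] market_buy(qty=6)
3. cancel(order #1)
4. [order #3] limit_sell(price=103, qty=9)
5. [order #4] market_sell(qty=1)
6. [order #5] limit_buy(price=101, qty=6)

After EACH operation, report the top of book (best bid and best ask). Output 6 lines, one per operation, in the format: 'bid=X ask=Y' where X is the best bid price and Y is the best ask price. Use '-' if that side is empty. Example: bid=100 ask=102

Answer: bid=95 ask=-
bid=95 ask=-
bid=- ask=-
bid=- ask=103
bid=- ask=103
bid=101 ask=103

Derivation:
After op 1 [order #1] limit_buy(price=95, qty=5): fills=none; bids=[#1:5@95] asks=[-]
After op 2 [order #2] market_buy(qty=6): fills=none; bids=[#1:5@95] asks=[-]
After op 3 cancel(order #1): fills=none; bids=[-] asks=[-]
After op 4 [order #3] limit_sell(price=103, qty=9): fills=none; bids=[-] asks=[#3:9@103]
After op 5 [order #4] market_sell(qty=1): fills=none; bids=[-] asks=[#3:9@103]
After op 6 [order #5] limit_buy(price=101, qty=6): fills=none; bids=[#5:6@101] asks=[#3:9@103]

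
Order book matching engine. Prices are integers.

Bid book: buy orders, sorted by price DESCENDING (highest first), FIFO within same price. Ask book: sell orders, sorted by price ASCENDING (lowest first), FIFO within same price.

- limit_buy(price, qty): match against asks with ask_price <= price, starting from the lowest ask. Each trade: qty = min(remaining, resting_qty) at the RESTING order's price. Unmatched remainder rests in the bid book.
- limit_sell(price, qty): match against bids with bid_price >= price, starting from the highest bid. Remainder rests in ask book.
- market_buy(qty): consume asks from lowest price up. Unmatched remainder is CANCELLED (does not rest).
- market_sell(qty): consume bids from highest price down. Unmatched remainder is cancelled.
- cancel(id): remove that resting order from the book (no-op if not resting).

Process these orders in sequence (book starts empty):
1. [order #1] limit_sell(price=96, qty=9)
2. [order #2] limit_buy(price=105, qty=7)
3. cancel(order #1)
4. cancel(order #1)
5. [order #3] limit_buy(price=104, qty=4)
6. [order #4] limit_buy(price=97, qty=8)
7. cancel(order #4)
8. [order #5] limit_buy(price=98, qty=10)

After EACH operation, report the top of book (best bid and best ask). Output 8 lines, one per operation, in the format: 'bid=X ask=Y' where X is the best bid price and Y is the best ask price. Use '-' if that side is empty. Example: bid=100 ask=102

After op 1 [order #1] limit_sell(price=96, qty=9): fills=none; bids=[-] asks=[#1:9@96]
After op 2 [order #2] limit_buy(price=105, qty=7): fills=#2x#1:7@96; bids=[-] asks=[#1:2@96]
After op 3 cancel(order #1): fills=none; bids=[-] asks=[-]
After op 4 cancel(order #1): fills=none; bids=[-] asks=[-]
After op 5 [order #3] limit_buy(price=104, qty=4): fills=none; bids=[#3:4@104] asks=[-]
After op 6 [order #4] limit_buy(price=97, qty=8): fills=none; bids=[#3:4@104 #4:8@97] asks=[-]
After op 7 cancel(order #4): fills=none; bids=[#3:4@104] asks=[-]
After op 8 [order #5] limit_buy(price=98, qty=10): fills=none; bids=[#3:4@104 #5:10@98] asks=[-]

Answer: bid=- ask=96
bid=- ask=96
bid=- ask=-
bid=- ask=-
bid=104 ask=-
bid=104 ask=-
bid=104 ask=-
bid=104 ask=-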